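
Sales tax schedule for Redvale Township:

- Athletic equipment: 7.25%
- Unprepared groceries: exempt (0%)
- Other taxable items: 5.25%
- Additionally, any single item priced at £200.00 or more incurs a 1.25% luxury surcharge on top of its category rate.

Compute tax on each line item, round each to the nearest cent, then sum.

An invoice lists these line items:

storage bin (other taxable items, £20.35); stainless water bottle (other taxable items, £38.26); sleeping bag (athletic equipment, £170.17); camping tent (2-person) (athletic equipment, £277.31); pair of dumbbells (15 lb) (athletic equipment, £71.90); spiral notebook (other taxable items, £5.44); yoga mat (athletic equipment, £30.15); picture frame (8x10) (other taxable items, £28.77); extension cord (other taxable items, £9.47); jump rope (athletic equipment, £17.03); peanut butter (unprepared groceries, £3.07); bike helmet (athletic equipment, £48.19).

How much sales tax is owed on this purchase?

£53.41

Storage bin £20.35: other taxable items → 5.25% → £1.07
Stainless water bottle £38.26: other taxable items → 5.25% → £2.01
Sleeping bag £170.17: athletic equipment → 7.25% → £12.34
Camping tent (2-person) £277.31: athletic equipment → 7.25% + 1.25% surcharge = 8.5% → £23.57
Pair of dumbbells (15 lb) £71.90: athletic equipment → 7.25% → £5.21
Spiral notebook £5.44: other taxable items → 5.25% → £0.29
Yoga mat £30.15: athletic equipment → 7.25% → £2.19
Picture frame (8x10) £28.77: other taxable items → 5.25% → £1.51
Extension cord £9.47: other taxable items → 5.25% → £0.50
Jump rope £17.03: athletic equipment → 7.25% → £1.23
Peanut butter £3.07: unprepared groceries → 0% → £0.00
Bike helmet £48.19: athletic equipment → 7.25% → £3.49
Total tax = £1.07 + £2.01 + £12.34 + £23.57 + £5.21 + £0.29 + £2.19 + £1.51 + £0.50 + £1.23 + £3.49 = £53.41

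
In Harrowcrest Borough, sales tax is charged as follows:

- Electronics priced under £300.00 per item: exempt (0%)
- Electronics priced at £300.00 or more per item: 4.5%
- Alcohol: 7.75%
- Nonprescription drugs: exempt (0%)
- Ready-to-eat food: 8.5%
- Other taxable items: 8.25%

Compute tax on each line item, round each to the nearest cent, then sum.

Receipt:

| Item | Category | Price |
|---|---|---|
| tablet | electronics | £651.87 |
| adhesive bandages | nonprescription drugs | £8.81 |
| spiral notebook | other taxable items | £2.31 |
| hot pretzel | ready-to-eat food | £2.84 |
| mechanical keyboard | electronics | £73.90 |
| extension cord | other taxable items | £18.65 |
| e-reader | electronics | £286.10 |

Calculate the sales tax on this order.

Tablet £651.87: electronics, £300.00 or more → 4.5% → £29.33
Adhesive bandages £8.81: nonprescription drugs → 0% → £0.00
Spiral notebook £2.31: other taxable items → 8.25% → £0.19
Hot pretzel £2.84: ready-to-eat food → 8.5% → £0.24
Mechanical keyboard £73.90: electronics, under £300.00 → 0% → £0.00
Extension cord £18.65: other taxable items → 8.25% → £1.54
E-reader £286.10: electronics, under £300.00 → 0% → £0.00
Total tax = £29.33 + £0.19 + £0.24 + £1.54 = £31.30

£31.30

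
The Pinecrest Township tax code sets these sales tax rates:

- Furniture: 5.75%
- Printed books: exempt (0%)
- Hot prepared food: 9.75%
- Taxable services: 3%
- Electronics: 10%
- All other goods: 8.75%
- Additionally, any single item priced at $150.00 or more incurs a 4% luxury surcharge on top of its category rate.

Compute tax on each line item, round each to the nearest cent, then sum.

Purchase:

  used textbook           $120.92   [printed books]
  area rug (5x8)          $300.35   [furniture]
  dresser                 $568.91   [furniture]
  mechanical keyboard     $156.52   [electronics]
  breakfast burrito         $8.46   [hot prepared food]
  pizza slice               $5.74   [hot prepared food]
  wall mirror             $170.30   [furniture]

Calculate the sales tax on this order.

Used textbook $120.92: printed books → 0% → $0.00
Area rug (5x8) $300.35: furniture → 5.75% + 4% surcharge = 9.75% → $29.28
Dresser $568.91: furniture → 5.75% + 4% surcharge = 9.75% → $55.47
Mechanical keyboard $156.52: electronics → 10% + 4% surcharge = 14% → $21.91
Breakfast burrito $8.46: hot prepared food → 9.75% → $0.82
Pizza slice $5.74: hot prepared food → 9.75% → $0.56
Wall mirror $170.30: furniture → 5.75% + 4% surcharge = 9.75% → $16.60
Total tax = $29.28 + $55.47 + $21.91 + $0.82 + $0.56 + $16.60 = $124.64

$124.64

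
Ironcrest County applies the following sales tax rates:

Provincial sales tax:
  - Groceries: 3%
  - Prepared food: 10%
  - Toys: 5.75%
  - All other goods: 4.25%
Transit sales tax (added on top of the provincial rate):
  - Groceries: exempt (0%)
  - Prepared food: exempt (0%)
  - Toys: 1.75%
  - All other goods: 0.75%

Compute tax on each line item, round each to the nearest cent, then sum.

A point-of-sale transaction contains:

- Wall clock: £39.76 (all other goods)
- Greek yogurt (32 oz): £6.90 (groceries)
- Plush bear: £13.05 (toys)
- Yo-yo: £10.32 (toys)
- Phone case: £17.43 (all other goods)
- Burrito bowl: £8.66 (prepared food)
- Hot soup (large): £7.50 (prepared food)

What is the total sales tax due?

Wall clock £39.76: all other goods → 4.25% + 0.75% transit = 5% → £1.99
Greek yogurt (32 oz) £6.90: groceries → 3% + 0% transit = 3% → £0.21
Plush bear £13.05: toys → 5.75% + 1.75% transit = 7.5% → £0.98
Yo-yo £10.32: toys → 5.75% + 1.75% transit = 7.5% → £0.77
Phone case £17.43: all other goods → 4.25% + 0.75% transit = 5% → £0.87
Burrito bowl £8.66: prepared food → 10% + 0% transit = 10% → £0.87
Hot soup (large) £7.50: prepared food → 10% + 0% transit = 10% → £0.75
Total tax = £1.99 + £0.21 + £0.98 + £0.77 + £0.87 + £0.87 + £0.75 = £6.44

£6.44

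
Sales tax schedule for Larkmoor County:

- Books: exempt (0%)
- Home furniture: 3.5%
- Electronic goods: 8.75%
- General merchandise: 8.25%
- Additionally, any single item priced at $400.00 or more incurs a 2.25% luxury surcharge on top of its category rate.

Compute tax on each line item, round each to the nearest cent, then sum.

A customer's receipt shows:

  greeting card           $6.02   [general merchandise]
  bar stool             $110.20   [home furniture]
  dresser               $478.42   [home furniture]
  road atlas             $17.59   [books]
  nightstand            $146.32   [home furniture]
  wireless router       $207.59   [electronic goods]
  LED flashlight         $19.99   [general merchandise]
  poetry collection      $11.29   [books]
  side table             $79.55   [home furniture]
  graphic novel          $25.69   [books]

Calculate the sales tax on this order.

$59.58

Greeting card $6.02: general merchandise → 8.25% → $0.50
Bar stool $110.20: home furniture → 3.5% → $3.86
Dresser $478.42: home furniture → 3.5% + 2.25% surcharge = 5.75% → $27.51
Road atlas $17.59: books → 0% → $0.00
Nightstand $146.32: home furniture → 3.5% → $5.12
Wireless router $207.59: electronic goods → 8.75% → $18.16
LED flashlight $19.99: general merchandise → 8.25% → $1.65
Poetry collection $11.29: books → 0% → $0.00
Side table $79.55: home furniture → 3.5% → $2.78
Graphic novel $25.69: books → 0% → $0.00
Total tax = $0.50 + $3.86 + $27.51 + $5.12 + $18.16 + $1.65 + $2.78 = $59.58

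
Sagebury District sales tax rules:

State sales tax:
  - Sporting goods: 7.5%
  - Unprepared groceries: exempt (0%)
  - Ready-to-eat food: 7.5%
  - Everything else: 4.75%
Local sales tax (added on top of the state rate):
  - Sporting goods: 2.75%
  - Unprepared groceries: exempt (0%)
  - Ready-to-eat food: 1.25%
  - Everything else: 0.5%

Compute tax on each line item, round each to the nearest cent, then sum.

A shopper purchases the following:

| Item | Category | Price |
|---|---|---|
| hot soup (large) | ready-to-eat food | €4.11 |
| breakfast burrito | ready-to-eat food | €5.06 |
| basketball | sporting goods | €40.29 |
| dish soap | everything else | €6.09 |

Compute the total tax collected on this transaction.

Hot soup (large) €4.11: ready-to-eat food → 7.5% + 1.25% local = 8.75% → €0.36
Breakfast burrito €5.06: ready-to-eat food → 7.5% + 1.25% local = 8.75% → €0.44
Basketball €40.29: sporting goods → 7.5% + 2.75% local = 10.25% → €4.13
Dish soap €6.09: everything else → 4.75% + 0.5% local = 5.25% → €0.32
Total tax = €0.36 + €0.44 + €4.13 + €0.32 = €5.25

€5.25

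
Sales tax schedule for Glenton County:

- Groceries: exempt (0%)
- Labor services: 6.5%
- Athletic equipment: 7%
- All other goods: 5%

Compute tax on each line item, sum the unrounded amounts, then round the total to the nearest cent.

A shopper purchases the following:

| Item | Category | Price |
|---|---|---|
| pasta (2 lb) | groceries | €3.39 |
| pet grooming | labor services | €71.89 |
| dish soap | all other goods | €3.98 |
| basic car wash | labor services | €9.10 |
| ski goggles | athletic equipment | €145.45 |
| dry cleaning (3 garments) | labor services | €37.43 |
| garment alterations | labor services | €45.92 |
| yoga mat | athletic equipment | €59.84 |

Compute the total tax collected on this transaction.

Pasta (2 lb) €3.39: groceries → 0% → €0.00
Pet grooming €71.89: labor services → 6.5% → €4.67285
Dish soap €3.98: all other goods → 5% → €0.199
Basic car wash €9.10: labor services → 6.5% → €0.5915
Ski goggles €145.45: athletic equipment → 7% → €10.1815
Dry cleaning (3 garments) €37.43: labor services → 6.5% → €2.43295
Garment alterations €45.92: labor services → 6.5% → €2.9848
Yoga mat €59.84: athletic equipment → 7% → €4.1888
Unrounded tax sum = €25.2514 → €25.25

€25.25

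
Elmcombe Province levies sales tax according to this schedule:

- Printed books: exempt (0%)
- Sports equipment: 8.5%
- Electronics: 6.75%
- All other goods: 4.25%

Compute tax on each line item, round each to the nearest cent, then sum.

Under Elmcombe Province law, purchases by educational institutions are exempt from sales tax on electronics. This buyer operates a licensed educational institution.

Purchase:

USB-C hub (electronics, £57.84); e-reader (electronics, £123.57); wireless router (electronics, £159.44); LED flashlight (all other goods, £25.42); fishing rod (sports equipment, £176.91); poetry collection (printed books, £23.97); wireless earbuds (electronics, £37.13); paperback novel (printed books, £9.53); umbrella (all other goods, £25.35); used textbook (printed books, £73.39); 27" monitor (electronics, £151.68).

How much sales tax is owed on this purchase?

£17.20

USB-C hub £57.84: electronics, buyer-exempt → 0% → £0.00
E-reader £123.57: electronics, buyer-exempt → 0% → £0.00
Wireless router £159.44: electronics, buyer-exempt → 0% → £0.00
LED flashlight £25.42: all other goods → 4.25% → £1.08
Fishing rod £176.91: sports equipment → 8.5% → £15.04
Poetry collection £23.97: printed books → 0% → £0.00
Wireless earbuds £37.13: electronics, buyer-exempt → 0% → £0.00
Paperback novel £9.53: printed books → 0% → £0.00
Umbrella £25.35: all other goods → 4.25% → £1.08
Used textbook £73.39: printed books → 0% → £0.00
27" monitor £151.68: electronics, buyer-exempt → 0% → £0.00
Total tax = £1.08 + £15.04 + £1.08 = £17.20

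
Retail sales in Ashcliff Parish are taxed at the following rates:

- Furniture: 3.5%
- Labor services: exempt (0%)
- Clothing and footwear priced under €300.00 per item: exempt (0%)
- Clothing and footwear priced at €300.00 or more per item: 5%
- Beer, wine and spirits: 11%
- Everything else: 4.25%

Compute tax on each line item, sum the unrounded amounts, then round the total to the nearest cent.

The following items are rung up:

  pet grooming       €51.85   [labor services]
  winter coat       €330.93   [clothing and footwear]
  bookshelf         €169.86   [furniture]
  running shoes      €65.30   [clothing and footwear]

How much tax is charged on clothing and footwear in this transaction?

Winter coat €330.93: clothing and footwear, €300.00 or more → 5% → €16.5465
Running shoes €65.30: clothing and footwear, under €300.00 → 0% → €0.00
Tax on clothing and footwear: unrounded sum = €16.5465 → €16.55

€16.55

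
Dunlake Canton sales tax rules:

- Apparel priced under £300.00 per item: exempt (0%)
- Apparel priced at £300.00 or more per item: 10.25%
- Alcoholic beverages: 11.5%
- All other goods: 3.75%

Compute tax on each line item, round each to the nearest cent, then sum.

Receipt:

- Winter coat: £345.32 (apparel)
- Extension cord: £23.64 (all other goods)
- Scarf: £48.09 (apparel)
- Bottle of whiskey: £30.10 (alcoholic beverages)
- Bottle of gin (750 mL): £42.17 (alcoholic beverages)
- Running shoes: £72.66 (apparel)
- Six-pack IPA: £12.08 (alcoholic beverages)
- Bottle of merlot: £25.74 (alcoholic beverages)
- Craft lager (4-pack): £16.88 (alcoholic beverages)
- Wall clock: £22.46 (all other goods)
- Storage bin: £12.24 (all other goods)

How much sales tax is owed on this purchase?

Winter coat £345.32: apparel, £300.00 or more → 10.25% → £35.40
Extension cord £23.64: all other goods → 3.75% → £0.89
Scarf £48.09: apparel, under £300.00 → 0% → £0.00
Bottle of whiskey £30.10: alcoholic beverages → 11.5% → £3.46
Bottle of gin (750 mL) £42.17: alcoholic beverages → 11.5% → £4.85
Running shoes £72.66: apparel, under £300.00 → 0% → £0.00
Six-pack IPA £12.08: alcoholic beverages → 11.5% → £1.39
Bottle of merlot £25.74: alcoholic beverages → 11.5% → £2.96
Craft lager (4-pack) £16.88: alcoholic beverages → 11.5% → £1.94
Wall clock £22.46: all other goods → 3.75% → £0.84
Storage bin £12.24: all other goods → 3.75% → £0.46
Total tax = £35.40 + £0.89 + £3.46 + £4.85 + £1.39 + £2.96 + £1.94 + £0.84 + £0.46 = £52.19

£52.19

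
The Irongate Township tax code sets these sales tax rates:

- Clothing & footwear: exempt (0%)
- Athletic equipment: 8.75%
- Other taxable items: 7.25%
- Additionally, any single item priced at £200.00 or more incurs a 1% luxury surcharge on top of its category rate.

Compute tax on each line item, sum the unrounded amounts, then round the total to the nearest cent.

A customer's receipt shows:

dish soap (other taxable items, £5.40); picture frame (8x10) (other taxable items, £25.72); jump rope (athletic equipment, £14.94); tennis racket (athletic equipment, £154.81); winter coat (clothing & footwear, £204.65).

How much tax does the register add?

£19.16

Dish soap £5.40: other taxable items → 7.25% → £0.3915
Picture frame (8x10) £25.72: other taxable items → 7.25% → £1.8647
Jump rope £14.94: athletic equipment → 8.75% → £1.30725
Tennis racket £154.81: athletic equipment → 8.75% → £13.545875
Winter coat £204.65: clothing & footwear → 0% + 1% surcharge = 1% → £2.0465
Unrounded tax sum = £19.155825 → £19.16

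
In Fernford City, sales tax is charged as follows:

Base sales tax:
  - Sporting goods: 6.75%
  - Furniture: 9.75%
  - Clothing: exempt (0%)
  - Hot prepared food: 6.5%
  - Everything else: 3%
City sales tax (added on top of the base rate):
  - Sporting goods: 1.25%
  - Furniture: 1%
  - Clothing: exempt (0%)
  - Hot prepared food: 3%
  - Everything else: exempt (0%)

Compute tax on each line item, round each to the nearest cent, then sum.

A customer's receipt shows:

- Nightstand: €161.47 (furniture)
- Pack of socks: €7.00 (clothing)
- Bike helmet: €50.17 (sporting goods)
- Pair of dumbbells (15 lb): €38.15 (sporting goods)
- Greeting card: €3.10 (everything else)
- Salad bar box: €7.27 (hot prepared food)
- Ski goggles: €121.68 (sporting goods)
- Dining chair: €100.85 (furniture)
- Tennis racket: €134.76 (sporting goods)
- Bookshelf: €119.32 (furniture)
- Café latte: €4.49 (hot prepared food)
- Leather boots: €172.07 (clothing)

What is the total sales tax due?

Nightstand €161.47: furniture → 9.75% + 1% city = 10.75% → €17.36
Pack of socks €7.00: clothing → 0% + 0% city = 0% → €0.00
Bike helmet €50.17: sporting goods → 6.75% + 1.25% city = 8% → €4.01
Pair of dumbbells (15 lb) €38.15: sporting goods → 6.75% + 1.25% city = 8% → €3.05
Greeting card €3.10: everything else → 3% + 0% city = 3% → €0.09
Salad bar box €7.27: hot prepared food → 6.5% + 3% city = 9.5% → €0.69
Ski goggles €121.68: sporting goods → 6.75% + 1.25% city = 8% → €9.73
Dining chair €100.85: furniture → 9.75% + 1% city = 10.75% → €10.84
Tennis racket €134.76: sporting goods → 6.75% + 1.25% city = 8% → €10.78
Bookshelf €119.32: furniture → 9.75% + 1% city = 10.75% → €12.83
Café latte €4.49: hot prepared food → 6.5% + 3% city = 9.5% → €0.43
Leather boots €172.07: clothing → 0% + 0% city = 0% → €0.00
Total tax = €17.36 + €4.01 + €3.05 + €0.09 + €0.69 + €9.73 + €10.84 + €10.78 + €12.83 + €0.43 = €69.81

€69.81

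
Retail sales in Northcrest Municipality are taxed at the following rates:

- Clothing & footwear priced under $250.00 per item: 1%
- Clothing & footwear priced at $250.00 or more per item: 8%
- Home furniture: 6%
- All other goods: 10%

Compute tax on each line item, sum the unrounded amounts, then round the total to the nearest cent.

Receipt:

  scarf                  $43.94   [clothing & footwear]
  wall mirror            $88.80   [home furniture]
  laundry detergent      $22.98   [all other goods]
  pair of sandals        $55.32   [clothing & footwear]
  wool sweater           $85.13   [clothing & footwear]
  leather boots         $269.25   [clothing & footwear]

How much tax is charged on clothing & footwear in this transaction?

$23.38

Scarf $43.94: clothing & footwear, under $250.00 → 1% → $0.4394
Pair of sandals $55.32: clothing & footwear, under $250.00 → 1% → $0.5532
Wool sweater $85.13: clothing & footwear, under $250.00 → 1% → $0.8513
Leather boots $269.25: clothing & footwear, $250.00 or more → 8% → $21.54
Tax on clothing & footwear: unrounded sum = $23.3839 → $23.38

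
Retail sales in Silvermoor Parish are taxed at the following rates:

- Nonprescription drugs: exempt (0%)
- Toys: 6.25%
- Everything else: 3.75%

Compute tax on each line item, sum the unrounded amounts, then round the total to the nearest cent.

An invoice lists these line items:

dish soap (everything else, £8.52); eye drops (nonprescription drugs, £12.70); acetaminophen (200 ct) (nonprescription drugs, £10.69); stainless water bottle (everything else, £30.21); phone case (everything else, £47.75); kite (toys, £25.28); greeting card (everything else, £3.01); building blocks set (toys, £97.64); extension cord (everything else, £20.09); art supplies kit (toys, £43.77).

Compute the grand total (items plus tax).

£314.19

Dish soap £8.52: everything else → 3.75% → £0.3195
Eye drops £12.70: nonprescription drugs → 0% → £0.00
Acetaminophen (200 ct) £10.69: nonprescription drugs → 0% → £0.00
Stainless water bottle £30.21: everything else → 3.75% → £1.132875
Phone case £47.75: everything else → 3.75% → £1.790625
Kite £25.28: toys → 6.25% → £1.58
Greeting card £3.01: everything else → 3.75% → £0.112875
Building blocks set £97.64: toys → 6.25% → £6.1025
Extension cord £20.09: everything else → 3.75% → £0.753375
Art supplies kit £43.77: toys → 6.25% → £2.735625
Subtotal = £299.66; unrounded tax = £14.527375 → £14.53; total due = £314.19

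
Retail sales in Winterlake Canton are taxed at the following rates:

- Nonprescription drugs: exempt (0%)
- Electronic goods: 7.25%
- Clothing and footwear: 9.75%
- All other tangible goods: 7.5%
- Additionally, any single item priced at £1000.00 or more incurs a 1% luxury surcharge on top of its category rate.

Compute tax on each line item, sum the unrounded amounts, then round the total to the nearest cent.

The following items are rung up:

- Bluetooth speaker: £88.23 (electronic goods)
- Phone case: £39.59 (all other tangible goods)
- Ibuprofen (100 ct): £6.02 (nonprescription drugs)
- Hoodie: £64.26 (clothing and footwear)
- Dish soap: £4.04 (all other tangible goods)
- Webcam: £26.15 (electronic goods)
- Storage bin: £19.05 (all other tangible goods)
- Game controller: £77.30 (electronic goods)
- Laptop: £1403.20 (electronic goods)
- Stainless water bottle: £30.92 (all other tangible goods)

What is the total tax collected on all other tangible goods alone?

Phone case £39.59: all other tangible goods → 7.5% → £2.96925
Dish soap £4.04: all other tangible goods → 7.5% → £0.303
Storage bin £19.05: all other tangible goods → 7.5% → £1.42875
Stainless water bottle £30.92: all other tangible goods → 7.5% → £2.319
Tax on all other tangible goods: unrounded sum = £7.02 → £7.02

£7.02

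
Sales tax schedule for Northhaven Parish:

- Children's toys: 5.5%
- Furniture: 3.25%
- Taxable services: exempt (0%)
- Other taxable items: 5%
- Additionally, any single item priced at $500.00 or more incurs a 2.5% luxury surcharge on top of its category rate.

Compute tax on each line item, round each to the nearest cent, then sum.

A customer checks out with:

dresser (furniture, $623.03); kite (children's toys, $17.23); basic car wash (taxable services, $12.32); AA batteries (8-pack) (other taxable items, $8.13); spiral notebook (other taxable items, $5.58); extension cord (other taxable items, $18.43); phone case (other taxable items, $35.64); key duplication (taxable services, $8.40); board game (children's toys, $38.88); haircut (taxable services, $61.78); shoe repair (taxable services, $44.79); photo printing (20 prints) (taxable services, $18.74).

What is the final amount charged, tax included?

$935.25

Dresser $623.03: furniture → 3.25% + 2.5% surcharge = 5.75% → $35.82
Kite $17.23: children's toys → 5.5% → $0.95
Basic car wash $12.32: taxable services → 0% → $0.00
AA batteries (8-pack) $8.13: other taxable items → 5% → $0.41
Spiral notebook $5.58: other taxable items → 5% → $0.28
Extension cord $18.43: other taxable items → 5% → $0.92
Phone case $35.64: other taxable items → 5% → $1.78
Key duplication $8.40: taxable services → 0% → $0.00
Board game $38.88: children's toys → 5.5% → $2.14
Haircut $61.78: taxable services → 0% → $0.00
Shoe repair $44.79: taxable services → 0% → $0.00
Photo printing (20 prints) $18.74: taxable services → 0% → $0.00
Subtotal = $892.95; tax = $42.30; total due = $935.25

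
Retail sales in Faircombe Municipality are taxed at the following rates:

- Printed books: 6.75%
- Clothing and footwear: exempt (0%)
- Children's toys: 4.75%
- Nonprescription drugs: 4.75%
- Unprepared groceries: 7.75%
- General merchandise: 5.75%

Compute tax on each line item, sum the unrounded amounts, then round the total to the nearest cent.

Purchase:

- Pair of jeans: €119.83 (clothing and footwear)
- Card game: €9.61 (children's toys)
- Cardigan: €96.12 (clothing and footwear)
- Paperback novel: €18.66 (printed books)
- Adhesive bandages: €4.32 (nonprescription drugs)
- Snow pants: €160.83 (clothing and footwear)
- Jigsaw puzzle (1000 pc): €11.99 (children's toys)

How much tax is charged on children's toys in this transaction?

Card game €9.61: children's toys → 4.75% → €0.456475
Jigsaw puzzle (1000 pc) €11.99: children's toys → 4.75% → €0.569525
Tax on children's toys: unrounded sum = €1.026 → €1.03

€1.03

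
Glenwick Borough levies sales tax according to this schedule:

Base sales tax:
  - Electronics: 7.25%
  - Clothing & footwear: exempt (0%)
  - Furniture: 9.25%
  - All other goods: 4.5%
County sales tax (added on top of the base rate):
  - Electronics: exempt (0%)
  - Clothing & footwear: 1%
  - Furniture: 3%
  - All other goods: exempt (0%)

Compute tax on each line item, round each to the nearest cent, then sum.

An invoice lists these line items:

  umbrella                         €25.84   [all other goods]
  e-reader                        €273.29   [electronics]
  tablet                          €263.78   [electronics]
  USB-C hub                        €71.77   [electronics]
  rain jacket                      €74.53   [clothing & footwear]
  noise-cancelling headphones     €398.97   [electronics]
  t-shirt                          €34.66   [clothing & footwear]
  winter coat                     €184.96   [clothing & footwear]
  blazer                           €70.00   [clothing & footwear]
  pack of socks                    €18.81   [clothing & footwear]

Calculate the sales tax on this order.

Umbrella €25.84: all other goods → 4.5% + 0% county = 4.5% → €1.16
E-reader €273.29: electronics → 7.25% + 0% county = 7.25% → €19.81
Tablet €263.78: electronics → 7.25% + 0% county = 7.25% → €19.12
USB-C hub €71.77: electronics → 7.25% + 0% county = 7.25% → €5.20
Rain jacket €74.53: clothing & footwear → 0% + 1% county = 1% → €0.75
Noise-cancelling headphones €398.97: electronics → 7.25% + 0% county = 7.25% → €28.93
T-shirt €34.66: clothing & footwear → 0% + 1% county = 1% → €0.35
Winter coat €184.96: clothing & footwear → 0% + 1% county = 1% → €1.85
Blazer €70.00: clothing & footwear → 0% + 1% county = 1% → €0.70
Pack of socks €18.81: clothing & footwear → 0% + 1% county = 1% → €0.19
Total tax = €1.16 + €19.81 + €19.12 + €5.20 + €0.75 + €28.93 + €0.35 + €1.85 + €0.70 + €0.19 = €78.06

€78.06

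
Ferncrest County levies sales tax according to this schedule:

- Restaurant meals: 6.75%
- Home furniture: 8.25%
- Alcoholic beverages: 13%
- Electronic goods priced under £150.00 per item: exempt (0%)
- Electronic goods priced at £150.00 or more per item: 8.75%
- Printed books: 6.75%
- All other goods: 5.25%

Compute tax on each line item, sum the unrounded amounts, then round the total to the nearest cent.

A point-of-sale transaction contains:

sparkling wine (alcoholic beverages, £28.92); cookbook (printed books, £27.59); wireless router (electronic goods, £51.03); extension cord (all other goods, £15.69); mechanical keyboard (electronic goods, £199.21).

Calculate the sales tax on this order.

Sparkling wine £28.92: alcoholic beverages → 13% → £3.7596
Cookbook £27.59: printed books → 6.75% → £1.862325
Wireless router £51.03: electronic goods, under £150.00 → 0% → £0.00
Extension cord £15.69: all other goods → 5.25% → £0.823725
Mechanical keyboard £199.21: electronic goods, £150.00 or more → 8.75% → £17.430875
Unrounded tax sum = £23.876525 → £23.88

£23.88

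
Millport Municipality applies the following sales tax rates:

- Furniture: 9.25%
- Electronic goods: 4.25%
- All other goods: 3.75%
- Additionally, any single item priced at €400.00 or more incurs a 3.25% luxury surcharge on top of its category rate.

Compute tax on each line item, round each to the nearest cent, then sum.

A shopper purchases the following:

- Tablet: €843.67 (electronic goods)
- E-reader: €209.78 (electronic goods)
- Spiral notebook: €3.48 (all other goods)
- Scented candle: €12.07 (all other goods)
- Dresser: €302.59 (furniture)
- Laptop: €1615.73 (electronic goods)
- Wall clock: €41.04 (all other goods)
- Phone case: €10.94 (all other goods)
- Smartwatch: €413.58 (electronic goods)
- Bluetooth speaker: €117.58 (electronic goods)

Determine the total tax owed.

Tablet €843.67: electronic goods → 4.25% + 3.25% surcharge = 7.5% → €63.28
E-reader €209.78: electronic goods → 4.25% → €8.92
Spiral notebook €3.48: all other goods → 3.75% → €0.13
Scented candle €12.07: all other goods → 3.75% → €0.45
Dresser €302.59: furniture → 9.25% → €27.99
Laptop €1615.73: electronic goods → 4.25% + 3.25% surcharge = 7.5% → €121.18
Wall clock €41.04: all other goods → 3.75% → €1.54
Phone case €10.94: all other goods → 3.75% → €0.41
Smartwatch €413.58: electronic goods → 4.25% + 3.25% surcharge = 7.5% → €31.02
Bluetooth speaker €117.58: electronic goods → 4.25% → €5.00
Total tax = €63.28 + €8.92 + €0.13 + €0.45 + €27.99 + €121.18 + €1.54 + €0.41 + €31.02 + €5.00 = €259.92

€259.92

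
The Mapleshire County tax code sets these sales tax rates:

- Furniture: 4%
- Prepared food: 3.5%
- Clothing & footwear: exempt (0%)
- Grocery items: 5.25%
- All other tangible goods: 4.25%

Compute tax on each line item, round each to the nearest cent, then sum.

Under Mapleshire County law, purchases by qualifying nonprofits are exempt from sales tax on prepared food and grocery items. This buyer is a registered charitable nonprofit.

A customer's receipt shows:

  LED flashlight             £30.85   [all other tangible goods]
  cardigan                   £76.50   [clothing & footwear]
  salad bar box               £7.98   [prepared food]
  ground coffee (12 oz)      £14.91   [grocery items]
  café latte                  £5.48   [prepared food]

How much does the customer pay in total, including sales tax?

£137.03

LED flashlight £30.85: all other tangible goods → 4.25% → £1.31
Cardigan £76.50: clothing & footwear → 0% → £0.00
Salad bar box £7.98: prepared food, buyer-exempt → 0% → £0.00
Ground coffee (12 oz) £14.91: grocery items, buyer-exempt → 0% → £0.00
Café latte £5.48: prepared food, buyer-exempt → 0% → £0.00
Subtotal = £135.72; tax = £1.31; total due = £137.03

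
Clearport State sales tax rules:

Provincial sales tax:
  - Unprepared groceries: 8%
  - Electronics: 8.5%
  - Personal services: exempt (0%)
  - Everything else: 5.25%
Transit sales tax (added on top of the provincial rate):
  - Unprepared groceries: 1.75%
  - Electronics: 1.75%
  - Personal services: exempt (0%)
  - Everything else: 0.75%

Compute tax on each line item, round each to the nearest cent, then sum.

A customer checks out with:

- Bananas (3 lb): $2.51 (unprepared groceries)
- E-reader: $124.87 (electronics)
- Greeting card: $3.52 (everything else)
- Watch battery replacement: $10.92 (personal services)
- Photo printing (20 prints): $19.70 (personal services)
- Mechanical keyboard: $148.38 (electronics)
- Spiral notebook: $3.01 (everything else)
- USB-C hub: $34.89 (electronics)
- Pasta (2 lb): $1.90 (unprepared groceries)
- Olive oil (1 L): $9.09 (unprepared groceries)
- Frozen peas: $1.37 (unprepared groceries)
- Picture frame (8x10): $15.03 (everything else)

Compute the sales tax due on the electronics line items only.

$31.59

E-reader $124.87: electronics → 8.5% + 1.75% transit = 10.25% → $12.80
Mechanical keyboard $148.38: electronics → 8.5% + 1.75% transit = 10.25% → $15.21
USB-C hub $34.89: electronics → 8.5% + 1.75% transit = 10.25% → $3.58
Tax on electronics = $12.80 + $15.21 + $3.58 = $31.59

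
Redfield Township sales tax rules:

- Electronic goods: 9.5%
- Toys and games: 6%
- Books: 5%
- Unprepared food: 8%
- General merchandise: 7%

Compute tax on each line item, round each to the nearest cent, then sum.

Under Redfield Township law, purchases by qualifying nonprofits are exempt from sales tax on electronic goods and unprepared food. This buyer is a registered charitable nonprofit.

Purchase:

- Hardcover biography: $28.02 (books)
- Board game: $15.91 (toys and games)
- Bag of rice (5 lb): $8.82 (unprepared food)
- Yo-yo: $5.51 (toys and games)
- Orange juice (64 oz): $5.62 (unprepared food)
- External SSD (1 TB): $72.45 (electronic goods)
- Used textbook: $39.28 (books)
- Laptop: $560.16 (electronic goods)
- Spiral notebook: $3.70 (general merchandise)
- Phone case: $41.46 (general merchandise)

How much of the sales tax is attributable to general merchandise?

$3.16

Spiral notebook $3.70: general merchandise → 7% → $0.26
Phone case $41.46: general merchandise → 7% → $2.90
Tax on general merchandise = $0.26 + $2.90 = $3.16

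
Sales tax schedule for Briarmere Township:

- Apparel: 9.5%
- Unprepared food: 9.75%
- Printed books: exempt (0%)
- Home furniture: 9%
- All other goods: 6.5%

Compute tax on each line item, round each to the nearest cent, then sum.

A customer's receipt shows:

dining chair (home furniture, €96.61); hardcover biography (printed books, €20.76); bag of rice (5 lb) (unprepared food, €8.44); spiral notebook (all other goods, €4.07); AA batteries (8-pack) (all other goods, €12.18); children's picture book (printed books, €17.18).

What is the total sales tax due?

€10.56

Dining chair €96.61: home furniture → 9% → €8.69
Hardcover biography €20.76: printed books → 0% → €0.00
Bag of rice (5 lb) €8.44: unprepared food → 9.75% → €0.82
Spiral notebook €4.07: all other goods → 6.5% → €0.26
AA batteries (8-pack) €12.18: all other goods → 6.5% → €0.79
Children's picture book €17.18: printed books → 0% → €0.00
Total tax = €8.69 + €0.82 + €0.26 + €0.79 = €10.56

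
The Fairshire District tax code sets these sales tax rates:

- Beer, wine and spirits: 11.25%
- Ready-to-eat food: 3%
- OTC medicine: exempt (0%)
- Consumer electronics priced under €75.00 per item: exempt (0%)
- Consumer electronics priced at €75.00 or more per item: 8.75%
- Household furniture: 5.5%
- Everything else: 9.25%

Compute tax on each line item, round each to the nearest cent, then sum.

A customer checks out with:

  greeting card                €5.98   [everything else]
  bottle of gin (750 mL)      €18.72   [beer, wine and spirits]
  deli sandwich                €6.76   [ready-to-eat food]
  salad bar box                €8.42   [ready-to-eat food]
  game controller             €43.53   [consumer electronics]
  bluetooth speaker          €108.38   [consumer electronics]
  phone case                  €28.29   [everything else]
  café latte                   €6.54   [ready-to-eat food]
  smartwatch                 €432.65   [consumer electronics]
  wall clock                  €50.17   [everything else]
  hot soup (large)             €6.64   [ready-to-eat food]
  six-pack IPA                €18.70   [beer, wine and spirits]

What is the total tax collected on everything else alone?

€7.81

Greeting card €5.98: everything else → 9.25% → €0.55
Phone case €28.29: everything else → 9.25% → €2.62
Wall clock €50.17: everything else → 9.25% → €4.64
Tax on everything else = €0.55 + €2.62 + €4.64 = €7.81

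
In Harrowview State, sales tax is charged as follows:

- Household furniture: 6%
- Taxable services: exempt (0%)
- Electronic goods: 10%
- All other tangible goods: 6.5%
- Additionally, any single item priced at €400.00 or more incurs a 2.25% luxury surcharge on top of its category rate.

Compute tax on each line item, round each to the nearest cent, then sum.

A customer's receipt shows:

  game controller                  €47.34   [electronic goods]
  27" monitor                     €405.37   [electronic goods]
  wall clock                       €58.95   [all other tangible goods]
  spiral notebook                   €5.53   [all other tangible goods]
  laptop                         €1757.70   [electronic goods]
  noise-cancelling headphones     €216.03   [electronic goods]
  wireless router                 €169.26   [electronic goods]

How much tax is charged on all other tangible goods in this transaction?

Wall clock €58.95: all other tangible goods → 6.5% → €3.83
Spiral notebook €5.53: all other tangible goods → 6.5% → €0.36
Tax on all other tangible goods = €3.83 + €0.36 = €4.19

€4.19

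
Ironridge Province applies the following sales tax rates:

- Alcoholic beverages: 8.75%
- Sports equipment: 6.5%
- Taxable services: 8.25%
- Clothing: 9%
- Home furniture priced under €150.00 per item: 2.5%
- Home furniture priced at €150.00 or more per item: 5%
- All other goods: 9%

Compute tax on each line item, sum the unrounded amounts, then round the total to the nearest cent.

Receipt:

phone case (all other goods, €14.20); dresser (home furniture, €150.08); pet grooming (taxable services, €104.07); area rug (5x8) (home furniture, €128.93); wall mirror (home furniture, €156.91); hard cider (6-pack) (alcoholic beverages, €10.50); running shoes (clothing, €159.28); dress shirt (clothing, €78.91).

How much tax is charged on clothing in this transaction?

€21.44

Running shoes €159.28: clothing → 9% → €14.3352
Dress shirt €78.91: clothing → 9% → €7.1019
Tax on clothing: unrounded sum = €21.4371 → €21.44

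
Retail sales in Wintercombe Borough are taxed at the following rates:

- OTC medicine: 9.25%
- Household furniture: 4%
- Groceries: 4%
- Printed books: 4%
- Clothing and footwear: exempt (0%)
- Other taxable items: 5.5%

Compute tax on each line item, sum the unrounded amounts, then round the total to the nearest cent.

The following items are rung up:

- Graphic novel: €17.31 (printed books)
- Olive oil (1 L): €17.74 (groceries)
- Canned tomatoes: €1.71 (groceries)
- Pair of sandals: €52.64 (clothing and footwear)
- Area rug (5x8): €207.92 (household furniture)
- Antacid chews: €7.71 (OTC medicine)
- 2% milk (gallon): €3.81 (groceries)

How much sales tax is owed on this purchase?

€10.65

Graphic novel €17.31: printed books → 4% → €0.6924
Olive oil (1 L) €17.74: groceries → 4% → €0.7096
Canned tomatoes €1.71: groceries → 4% → €0.0684
Pair of sandals €52.64: clothing and footwear → 0% → €0.00
Area rug (5x8) €207.92: household furniture → 4% → €8.3168
Antacid chews €7.71: OTC medicine → 9.25% → €0.713175
2% milk (gallon) €3.81: groceries → 4% → €0.1524
Unrounded tax sum = €10.652775 → €10.65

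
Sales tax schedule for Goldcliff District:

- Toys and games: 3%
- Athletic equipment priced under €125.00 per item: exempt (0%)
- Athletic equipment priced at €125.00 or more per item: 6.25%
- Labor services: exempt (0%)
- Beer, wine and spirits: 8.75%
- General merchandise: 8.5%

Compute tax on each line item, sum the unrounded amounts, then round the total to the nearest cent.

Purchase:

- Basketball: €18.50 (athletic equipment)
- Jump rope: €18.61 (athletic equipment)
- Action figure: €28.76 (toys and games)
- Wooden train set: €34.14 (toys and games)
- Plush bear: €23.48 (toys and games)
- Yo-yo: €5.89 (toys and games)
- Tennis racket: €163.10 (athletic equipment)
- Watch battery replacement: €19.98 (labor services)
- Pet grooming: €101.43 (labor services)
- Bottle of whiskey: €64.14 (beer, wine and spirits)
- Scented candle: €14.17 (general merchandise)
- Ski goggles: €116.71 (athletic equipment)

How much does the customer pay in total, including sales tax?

€628.69

Basketball €18.50: athletic equipment, under €125.00 → 0% → €0.00
Jump rope €18.61: athletic equipment, under €125.00 → 0% → €0.00
Action figure €28.76: toys and games → 3% → €0.8628
Wooden train set €34.14: toys and games → 3% → €1.0242
Plush bear €23.48: toys and games → 3% → €0.7044
Yo-yo €5.89: toys and games → 3% → €0.1767
Tennis racket €163.10: athletic equipment, €125.00 or more → 6.25% → €10.19375
Watch battery replacement €19.98: labor services → 0% → €0.00
Pet grooming €101.43: labor services → 0% → €0.00
Bottle of whiskey €64.14: beer, wine and spirits → 8.75% → €5.61225
Scented candle €14.17: general merchandise → 8.5% → €1.20445
Ski goggles €116.71: athletic equipment, under €125.00 → 0% → €0.00
Subtotal = €608.91; unrounded tax = €19.77855 → €19.78; total due = €628.69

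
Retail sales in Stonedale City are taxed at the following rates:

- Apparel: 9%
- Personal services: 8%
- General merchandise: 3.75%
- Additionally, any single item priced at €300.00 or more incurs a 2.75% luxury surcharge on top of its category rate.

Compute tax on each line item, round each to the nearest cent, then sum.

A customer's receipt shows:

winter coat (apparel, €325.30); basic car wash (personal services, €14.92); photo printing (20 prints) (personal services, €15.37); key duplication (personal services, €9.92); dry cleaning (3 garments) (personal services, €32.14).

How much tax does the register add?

€44.00

Winter coat €325.30: apparel → 9% + 2.75% surcharge = 11.75% → €38.22
Basic car wash €14.92: personal services → 8% → €1.19
Photo printing (20 prints) €15.37: personal services → 8% → €1.23
Key duplication €9.92: personal services → 8% → €0.79
Dry cleaning (3 garments) €32.14: personal services → 8% → €2.57
Total tax = €38.22 + €1.19 + €1.23 + €0.79 + €2.57 = €44.00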